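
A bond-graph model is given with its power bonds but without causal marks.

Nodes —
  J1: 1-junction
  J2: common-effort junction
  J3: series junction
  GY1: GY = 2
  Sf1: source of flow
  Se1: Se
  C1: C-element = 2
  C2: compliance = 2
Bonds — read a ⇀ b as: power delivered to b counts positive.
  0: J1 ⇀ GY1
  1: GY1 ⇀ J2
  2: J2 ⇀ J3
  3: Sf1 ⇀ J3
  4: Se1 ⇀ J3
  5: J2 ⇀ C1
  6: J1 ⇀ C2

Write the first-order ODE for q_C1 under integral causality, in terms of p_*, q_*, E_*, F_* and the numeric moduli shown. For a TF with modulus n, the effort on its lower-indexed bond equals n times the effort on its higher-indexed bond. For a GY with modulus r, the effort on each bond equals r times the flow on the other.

bond 3 stroke→Sf1  (Sf1 fixes flow; stroke at Sf1)
bond 4 stroke→J3  (source Se1 imposes e)
bond 2 stroke→J3  (J3 flow already set via bond 3)
bond 5 stroke→J2  (C1 outputs effort q/C1)
bond 1 stroke→GY1  (0-jn J2 has e-setter on 5)
bond 0 stroke→GY1  (GY GY1: same side as bond 1)
bond 6 stroke→J1  (J1 flow already set via bond 0)

dq_C1/dt = -F_Sf1 - q_C2/4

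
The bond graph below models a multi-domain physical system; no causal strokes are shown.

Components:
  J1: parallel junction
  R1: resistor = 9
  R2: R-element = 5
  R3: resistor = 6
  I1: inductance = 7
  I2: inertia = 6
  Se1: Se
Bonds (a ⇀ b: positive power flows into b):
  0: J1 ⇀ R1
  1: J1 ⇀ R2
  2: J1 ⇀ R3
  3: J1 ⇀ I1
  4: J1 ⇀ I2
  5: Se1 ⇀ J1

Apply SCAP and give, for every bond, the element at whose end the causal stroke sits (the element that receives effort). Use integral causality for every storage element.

b5 |J1  (Se1 fixes effort; stroke away)
b0 |R1  (0-jn J1 has e-setter on 5)
b1 |R2  (common-e at J1 fixed by 5)
b2 |R3  (J1 effort already set via bond 5)
b3 |I1  (common-e at J1 fixed by 5)
b4 |I2  (common-e at J1 fixed by 5)

bond 0 |R1
bond 1 |R2
bond 2 |R3
bond 3 |I1
bond 4 |I2
bond 5 |J1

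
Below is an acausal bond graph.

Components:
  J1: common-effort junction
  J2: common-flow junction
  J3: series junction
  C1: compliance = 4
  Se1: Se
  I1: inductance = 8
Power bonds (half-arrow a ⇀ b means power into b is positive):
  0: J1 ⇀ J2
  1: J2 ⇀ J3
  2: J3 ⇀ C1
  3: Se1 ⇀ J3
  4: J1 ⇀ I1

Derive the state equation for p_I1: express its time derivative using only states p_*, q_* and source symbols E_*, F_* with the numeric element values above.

b3 |J3  (Se1 fixes effort; stroke away)
b2 |J3  (prefer integral on C1)
b1 |J2  (closing 1-jn rule on J3)
b0 |J1  (closing 1-jn rule on J2)
b4 |I1  (0-jn J1 has e-setter on 0)

dp_I1/dt = -E_Se1 + q_C1/4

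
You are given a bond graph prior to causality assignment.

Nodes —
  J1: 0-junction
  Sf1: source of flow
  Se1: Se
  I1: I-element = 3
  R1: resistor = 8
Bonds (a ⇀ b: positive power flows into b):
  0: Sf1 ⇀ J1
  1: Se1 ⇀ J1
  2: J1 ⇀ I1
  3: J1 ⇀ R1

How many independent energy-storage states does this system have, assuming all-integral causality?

β0 stroke at Sf1  (Sf1: flow source, stroke at near end)
β1 stroke at J1  (Se1 fixes effort; stroke away)
β2 stroke at I1  (0-jn J1 has e-setter on 1)
β3 stroke at R1  (0-jn J1 has e-setter on 1)

1  (I1 all integral)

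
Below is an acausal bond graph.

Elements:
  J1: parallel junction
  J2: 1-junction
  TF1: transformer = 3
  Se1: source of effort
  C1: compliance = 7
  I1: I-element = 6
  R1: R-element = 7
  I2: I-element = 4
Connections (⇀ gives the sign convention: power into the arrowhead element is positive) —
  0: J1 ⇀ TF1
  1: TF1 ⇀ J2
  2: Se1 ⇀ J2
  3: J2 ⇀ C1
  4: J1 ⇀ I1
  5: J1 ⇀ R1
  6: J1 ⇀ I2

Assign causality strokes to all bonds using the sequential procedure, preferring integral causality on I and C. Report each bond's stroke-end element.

b0 |J1
b1 |TF1
b2 |J2
b3 |J2
b4 |I1
b5 |R1
b6 |I2

#2 →J2  (Se1: effort source, stroke at far end)
#3 →J2  (C1: C, integral causality)
#1 →TF1  (closing 1-jn rule on J2)
#0 →J1  (TF TF1: opposite of bond 1)
#4 →I1  (J1 effort already set via bond 0)
#5 →R1  (0-jn J1 has e-setter on 0)
#6 →I2  (0-jn J1 has e-setter on 0)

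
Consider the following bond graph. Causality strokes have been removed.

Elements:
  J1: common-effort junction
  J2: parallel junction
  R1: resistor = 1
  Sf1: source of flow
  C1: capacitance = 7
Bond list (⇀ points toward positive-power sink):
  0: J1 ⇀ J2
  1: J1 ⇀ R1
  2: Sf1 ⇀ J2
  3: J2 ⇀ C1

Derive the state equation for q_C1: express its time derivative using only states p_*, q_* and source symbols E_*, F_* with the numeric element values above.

dq_C1/dt = F_Sf1 - q_C1/7

b2 stroke→Sf1  (Sf1 (Sf) sets flow on bond)
b3 stroke→J2  (prefer integral on C1)
b0 stroke→J1  (J2 effort already set via bond 3)
b1 stroke→R1  (J1: bond 0 brought effort, rest push out)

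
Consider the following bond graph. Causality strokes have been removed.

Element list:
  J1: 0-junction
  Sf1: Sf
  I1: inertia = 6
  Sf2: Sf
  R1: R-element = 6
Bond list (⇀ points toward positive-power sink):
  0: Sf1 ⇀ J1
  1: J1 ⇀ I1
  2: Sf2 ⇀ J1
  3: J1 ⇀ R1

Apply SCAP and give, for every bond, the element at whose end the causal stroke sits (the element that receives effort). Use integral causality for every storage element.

b0 |Sf1
b1 |I1
b2 |Sf2
b3 |J1

β0 →Sf1  (Sf1: flow source, stroke at near end)
β2 →Sf2  (source Sf2 imposes f)
β1 →I1  (I1 outputs flow p/I1)
β3 →J1  (J1 needs exactly one e-in)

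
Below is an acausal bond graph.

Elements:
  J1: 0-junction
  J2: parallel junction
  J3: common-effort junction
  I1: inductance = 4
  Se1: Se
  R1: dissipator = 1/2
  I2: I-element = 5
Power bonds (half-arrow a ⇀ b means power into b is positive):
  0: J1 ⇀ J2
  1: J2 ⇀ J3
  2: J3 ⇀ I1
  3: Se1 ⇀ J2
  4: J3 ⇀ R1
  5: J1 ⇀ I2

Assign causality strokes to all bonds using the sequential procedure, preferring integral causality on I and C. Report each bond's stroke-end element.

β3 stroke→J2  (Se1 (Se) sets effort on bond)
β0 stroke→J1  (common-e at J2 fixed by 3)
β1 stroke→J3  (J2 effort already set via bond 3)
β2 stroke→I1  (common-e at J3 fixed by 1)
β4 stroke→R1  (0-jn J3 has e-setter on 1)
β5 stroke→I2  (0-jn J1 has e-setter on 0)

b0 →J1
b1 →J3
b2 →I1
b3 →J2
b4 →R1
b5 →I2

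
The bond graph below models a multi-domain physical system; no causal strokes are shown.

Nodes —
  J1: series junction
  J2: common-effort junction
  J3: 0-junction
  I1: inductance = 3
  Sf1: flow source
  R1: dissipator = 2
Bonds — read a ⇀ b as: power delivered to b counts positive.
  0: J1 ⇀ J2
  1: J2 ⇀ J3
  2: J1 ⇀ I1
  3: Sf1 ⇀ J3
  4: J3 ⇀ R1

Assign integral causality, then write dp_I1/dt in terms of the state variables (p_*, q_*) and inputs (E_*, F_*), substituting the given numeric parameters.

dp_I1/dt = -2*F_Sf1 - 2*p_I1/3

#3 |Sf1  (Sf1 (Sf) sets flow on bond)
#2 |I1  (I1: I, integral causality)
#0 |J1  (J1 flow already set via bond 2)
#1 |J2  (J2: last free bond brings effort in)
#4 |J3  (J3 needs exactly one e-in)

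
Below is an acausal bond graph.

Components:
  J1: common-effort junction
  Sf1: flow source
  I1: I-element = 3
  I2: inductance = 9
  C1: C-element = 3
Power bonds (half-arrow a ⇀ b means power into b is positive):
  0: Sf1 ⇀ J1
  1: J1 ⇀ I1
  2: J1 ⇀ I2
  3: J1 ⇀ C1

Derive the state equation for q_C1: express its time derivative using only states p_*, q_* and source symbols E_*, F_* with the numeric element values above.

dq_C1/dt = F_Sf1 - p_I1/3 - p_I2/9

#0 →Sf1  (source Sf1 imposes f)
#1 →I1  (I1 outputs flow p/I1)
#2 →I2  (I2 outputs flow p/I2)
#3 →J1  (J1: last free bond brings effort in)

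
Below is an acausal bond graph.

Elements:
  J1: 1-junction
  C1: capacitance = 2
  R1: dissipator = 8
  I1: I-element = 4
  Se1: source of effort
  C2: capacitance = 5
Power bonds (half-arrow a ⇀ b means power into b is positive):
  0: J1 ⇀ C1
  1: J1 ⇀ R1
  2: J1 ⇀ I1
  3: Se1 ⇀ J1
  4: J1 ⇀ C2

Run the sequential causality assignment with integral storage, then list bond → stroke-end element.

#0 stroke at J1
#1 stroke at J1
#2 stroke at I1
#3 stroke at J1
#4 stroke at J1

β3 stroke→J1  (source Se1 imposes e)
β0 stroke→J1  (C1 integral (e out))
β2 stroke→I1  (I1: I, integral causality)
β1 stroke→J1  (J1: bond 2 brought flow, rest push out)
β4 stroke→J1  (J1: bond 2 brought flow, rest push out)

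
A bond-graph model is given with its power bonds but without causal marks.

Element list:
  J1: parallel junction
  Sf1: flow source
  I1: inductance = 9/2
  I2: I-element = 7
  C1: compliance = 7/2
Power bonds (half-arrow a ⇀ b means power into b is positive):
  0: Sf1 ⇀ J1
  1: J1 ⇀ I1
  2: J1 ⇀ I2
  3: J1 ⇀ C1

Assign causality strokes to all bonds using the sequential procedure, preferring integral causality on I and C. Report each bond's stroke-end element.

β0 stroke at Sf1
β1 stroke at I1
β2 stroke at I2
β3 stroke at J1

β0 stroke→Sf1  (Sf1: flow source, stroke at near end)
β1 stroke→I1  (I1: I, integral causality)
β2 stroke→I2  (I2: I, integral causality)
β3 stroke→J1  (closing 0-jn rule on J1)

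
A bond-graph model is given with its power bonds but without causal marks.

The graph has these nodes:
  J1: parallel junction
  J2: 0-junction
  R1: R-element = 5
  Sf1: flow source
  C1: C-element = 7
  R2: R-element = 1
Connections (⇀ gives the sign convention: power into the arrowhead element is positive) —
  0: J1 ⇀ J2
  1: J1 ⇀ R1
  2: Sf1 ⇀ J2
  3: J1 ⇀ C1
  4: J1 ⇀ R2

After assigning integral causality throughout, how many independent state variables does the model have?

1  (C1 all integral)

bond 2 stroke→Sf1  (source Sf1 imposes f)
bond 0 stroke→J2  (J2 needs exactly one e-in)
bond 3 stroke→J1  (C1 integral (e out))
bond 1 stroke→R1  (J1: bond 3 brought effort, rest push out)
bond 4 stroke→R2  (J1 effort already set via bond 3)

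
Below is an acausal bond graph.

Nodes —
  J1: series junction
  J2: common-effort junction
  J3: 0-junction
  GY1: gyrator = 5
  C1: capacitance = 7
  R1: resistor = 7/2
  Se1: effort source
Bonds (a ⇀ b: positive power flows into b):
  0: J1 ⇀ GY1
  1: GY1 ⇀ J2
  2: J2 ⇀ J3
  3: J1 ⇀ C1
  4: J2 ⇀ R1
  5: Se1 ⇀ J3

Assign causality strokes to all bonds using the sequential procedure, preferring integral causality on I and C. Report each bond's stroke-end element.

β0 stroke at GY1
β1 stroke at GY1
β2 stroke at J2
β3 stroke at J1
β4 stroke at R1
β5 stroke at J3

bond 5 stroke→J3  (source Se1 imposes e)
bond 2 stroke→J2  (0-jn J3 has e-setter on 5)
bond 1 stroke→GY1  (J2: bond 2 brought effort, rest push out)
bond 4 stroke→R1  (J2 effort already set via bond 2)
bond 0 stroke→GY1  (through GY1, causality inverts; strokes same side of GY1)
bond 3 stroke→J1  (J1: bond 0 brought flow, rest push out)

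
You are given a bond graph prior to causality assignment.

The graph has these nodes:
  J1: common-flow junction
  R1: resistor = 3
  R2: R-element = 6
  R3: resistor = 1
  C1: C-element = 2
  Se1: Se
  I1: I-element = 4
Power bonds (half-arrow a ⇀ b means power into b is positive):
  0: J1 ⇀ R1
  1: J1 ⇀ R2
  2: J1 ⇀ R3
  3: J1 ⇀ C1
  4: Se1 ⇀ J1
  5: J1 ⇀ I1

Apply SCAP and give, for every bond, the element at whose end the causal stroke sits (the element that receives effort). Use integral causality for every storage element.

#0 |J1
#1 |J1
#2 |J1
#3 |J1
#4 |J1
#5 |I1

bond 4 stroke→J1  (Se1 fixes effort; stroke away)
bond 3 stroke→J1  (C1: C, integral causality)
bond 5 stroke→I1  (I1 outputs flow p/I1)
bond 0 stroke→J1  (common-f at J1 fixed by 5)
bond 1 stroke→J1  (J1 flow already set via bond 5)
bond 2 stroke→J1  (J1 flow already set via bond 5)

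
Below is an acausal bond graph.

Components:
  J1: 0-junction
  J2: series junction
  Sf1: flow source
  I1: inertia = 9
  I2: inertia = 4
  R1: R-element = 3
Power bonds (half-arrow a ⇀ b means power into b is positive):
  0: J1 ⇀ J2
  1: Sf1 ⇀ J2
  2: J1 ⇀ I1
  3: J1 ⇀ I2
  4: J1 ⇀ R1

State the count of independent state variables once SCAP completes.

2  (I1, I2 all integral)

bond 1 stroke at Sf1  (Sf1 fixes flow; stroke at Sf1)
bond 0 stroke at J2  (J2 flow already set via bond 1)
bond 2 stroke at I1  (I1 integral (f out))
bond 3 stroke at I2  (I2 integral (f out))
bond 4 stroke at J1  (J1 needs exactly one e-in)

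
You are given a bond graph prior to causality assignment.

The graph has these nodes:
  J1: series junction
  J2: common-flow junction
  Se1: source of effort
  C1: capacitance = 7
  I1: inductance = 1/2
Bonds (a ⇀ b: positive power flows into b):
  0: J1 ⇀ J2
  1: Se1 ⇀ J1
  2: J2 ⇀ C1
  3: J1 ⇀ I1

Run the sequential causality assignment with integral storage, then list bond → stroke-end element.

bond 1 stroke→J1  (Se1: effort source, stroke at far end)
bond 2 stroke→J2  (C1 outputs effort q/C1)
bond 0 stroke→J1  (closing 1-jn rule on J2)
bond 3 stroke→I1  (J1: last free bond brings flow in)

b0 →J1
b1 →J1
b2 →J2
b3 →I1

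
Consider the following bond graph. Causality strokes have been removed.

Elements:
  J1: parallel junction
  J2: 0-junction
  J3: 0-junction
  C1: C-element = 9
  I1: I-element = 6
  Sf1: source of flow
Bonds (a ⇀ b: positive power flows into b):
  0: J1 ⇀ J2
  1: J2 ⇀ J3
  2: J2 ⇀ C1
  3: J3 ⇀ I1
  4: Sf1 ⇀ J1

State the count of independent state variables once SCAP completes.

2  (C1, I1 all integral)

b4 |Sf1  (Sf1 fixes flow; stroke at Sf1)
b0 |J1  (only one effort-in slot at J1)
b2 |J2  (prefer integral on C1)
b1 |J3  (0-jn J2 has e-setter on 2)
b3 |I1  (J3 effort already set via bond 1)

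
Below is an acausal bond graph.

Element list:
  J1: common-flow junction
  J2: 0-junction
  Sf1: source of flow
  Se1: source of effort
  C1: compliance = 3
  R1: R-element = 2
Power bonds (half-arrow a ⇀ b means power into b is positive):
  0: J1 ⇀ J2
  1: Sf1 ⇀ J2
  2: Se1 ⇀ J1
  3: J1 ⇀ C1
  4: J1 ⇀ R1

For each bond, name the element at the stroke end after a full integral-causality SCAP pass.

#1 stroke at Sf1  (Sf1 fixes flow; stroke at Sf1)
#2 stroke at J1  (source Se1 imposes e)
#0 stroke at J2  (closing 0-jn rule on J2)
#3 stroke at J1  (1-jn J1 has f-setter on 0)
#4 stroke at J1  (J1 flow already set via bond 0)

β0 stroke at J2
β1 stroke at Sf1
β2 stroke at J1
β3 stroke at J1
β4 stroke at J1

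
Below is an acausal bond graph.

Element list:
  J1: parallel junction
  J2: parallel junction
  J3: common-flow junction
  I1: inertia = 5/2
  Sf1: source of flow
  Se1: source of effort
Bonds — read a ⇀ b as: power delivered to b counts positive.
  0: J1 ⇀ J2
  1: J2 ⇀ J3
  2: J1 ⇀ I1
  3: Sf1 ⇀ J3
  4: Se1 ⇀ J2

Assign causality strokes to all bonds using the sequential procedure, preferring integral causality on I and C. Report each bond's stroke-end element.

#0 stroke at J1
#1 stroke at J3
#2 stroke at I1
#3 stroke at Sf1
#4 stroke at J2

b3 stroke at Sf1  (Sf1 fixes flow; stroke at Sf1)
b4 stroke at J2  (Se1: effort source, stroke at far end)
b0 stroke at J1  (J2: bond 4 brought effort, rest push out)
b1 stroke at J3  (0-jn J2 has e-setter on 4)
b2 stroke at I1  (J1 effort already set via bond 0)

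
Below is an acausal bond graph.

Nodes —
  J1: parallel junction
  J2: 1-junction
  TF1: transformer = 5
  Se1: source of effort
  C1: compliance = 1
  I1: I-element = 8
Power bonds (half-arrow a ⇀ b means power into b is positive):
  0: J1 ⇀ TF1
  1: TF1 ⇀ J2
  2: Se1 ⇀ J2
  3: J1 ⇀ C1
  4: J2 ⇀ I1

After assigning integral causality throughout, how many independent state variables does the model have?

2  (C1, I1 all integral)

bond 2 |J2  (Se1 fixes effort; stroke away)
bond 3 |J1  (C1 integral (e out))
bond 0 |TF1  (J1: bond 3 brought effort, rest push out)
bond 1 |J2  (TF1: transformer flips bond 0)
bond 4 |I1  (J2: last free bond brings flow in)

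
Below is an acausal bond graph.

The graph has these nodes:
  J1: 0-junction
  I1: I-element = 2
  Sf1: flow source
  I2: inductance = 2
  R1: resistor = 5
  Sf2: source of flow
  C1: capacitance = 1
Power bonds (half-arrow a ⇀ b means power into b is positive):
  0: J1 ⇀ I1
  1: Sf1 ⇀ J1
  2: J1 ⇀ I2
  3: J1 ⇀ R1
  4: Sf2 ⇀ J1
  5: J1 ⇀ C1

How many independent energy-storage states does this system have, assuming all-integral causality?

bond 1 |Sf1  (Sf1 (Sf) sets flow on bond)
bond 4 |Sf2  (Sf2: flow source, stroke at near end)
bond 0 |I1  (prefer integral on I1)
bond 2 |I2  (I2 outputs flow p/I2)
bond 5 |J1  (prefer integral on C1)
bond 3 |R1  (common-e at J1 fixed by 5)

3  (C1, I1, I2 all integral)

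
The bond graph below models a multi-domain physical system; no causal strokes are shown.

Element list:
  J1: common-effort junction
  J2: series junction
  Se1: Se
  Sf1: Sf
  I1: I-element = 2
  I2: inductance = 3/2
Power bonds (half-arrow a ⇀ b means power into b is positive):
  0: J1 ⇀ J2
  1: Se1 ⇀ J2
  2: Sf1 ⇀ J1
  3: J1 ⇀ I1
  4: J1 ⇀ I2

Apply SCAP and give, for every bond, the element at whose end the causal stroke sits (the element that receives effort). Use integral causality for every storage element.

bond 0 stroke→J1
bond 1 stroke→J2
bond 2 stroke→Sf1
bond 3 stroke→I1
bond 4 stroke→I2

#1 |J2  (source Se1 imposes e)
#2 |Sf1  (Sf1 fixes flow; stroke at Sf1)
#0 |J1  (closing 1-jn rule on J2)
#3 |I1  (0-jn J1 has e-setter on 0)
#4 |I2  (0-jn J1 has e-setter on 0)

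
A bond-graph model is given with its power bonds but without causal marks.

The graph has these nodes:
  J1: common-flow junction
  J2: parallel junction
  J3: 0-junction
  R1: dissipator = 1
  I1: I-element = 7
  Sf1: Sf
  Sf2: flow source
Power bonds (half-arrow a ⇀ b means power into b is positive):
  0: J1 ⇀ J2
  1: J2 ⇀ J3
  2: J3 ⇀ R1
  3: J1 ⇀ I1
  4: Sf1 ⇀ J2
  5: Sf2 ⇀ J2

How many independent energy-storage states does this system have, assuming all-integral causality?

bond 4 →Sf1  (source Sf1 imposes f)
bond 5 →Sf2  (Sf2: flow source, stroke at near end)
bond 3 →I1  (I1: I, integral causality)
bond 0 →J1  (1-jn J1 has f-setter on 3)
bond 1 →J2  (J2: last free bond brings effort in)
bond 2 →J3  (J3: last free bond brings effort in)

1  (I1 all integral)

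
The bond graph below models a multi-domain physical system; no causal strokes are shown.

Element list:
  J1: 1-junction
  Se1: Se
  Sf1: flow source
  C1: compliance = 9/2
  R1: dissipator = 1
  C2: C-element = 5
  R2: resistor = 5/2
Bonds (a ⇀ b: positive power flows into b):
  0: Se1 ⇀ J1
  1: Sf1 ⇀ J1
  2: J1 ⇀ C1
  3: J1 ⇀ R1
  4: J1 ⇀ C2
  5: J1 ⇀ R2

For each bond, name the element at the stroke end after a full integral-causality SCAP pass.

β0 |J1
β1 |Sf1
β2 |J1
β3 |J1
β4 |J1
β5 |J1

b0 |J1  (Se1: effort source, stroke at far end)
b1 |Sf1  (source Sf1 imposes f)
b2 |J1  (J1: bond 1 brought flow, rest push out)
b3 |J1  (J1: bond 1 brought flow, rest push out)
b4 |J1  (J1 flow already set via bond 1)
b5 |J1  (common-f at J1 fixed by 1)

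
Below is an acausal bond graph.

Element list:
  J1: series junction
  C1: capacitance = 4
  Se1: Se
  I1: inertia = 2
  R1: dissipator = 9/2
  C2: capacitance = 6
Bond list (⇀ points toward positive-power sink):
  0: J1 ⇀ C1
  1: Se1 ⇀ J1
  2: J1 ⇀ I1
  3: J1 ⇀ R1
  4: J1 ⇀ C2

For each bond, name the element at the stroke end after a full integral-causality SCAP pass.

#1 stroke→J1  (Se1: effort source, stroke at far end)
#0 stroke→J1  (prefer integral on C1)
#2 stroke→I1  (prefer integral on I1)
#3 stroke→J1  (J1: bond 2 brought flow, rest push out)
#4 stroke→J1  (J1 flow already set via bond 2)

#0 stroke→J1
#1 stroke→J1
#2 stroke→I1
#3 stroke→J1
#4 stroke→J1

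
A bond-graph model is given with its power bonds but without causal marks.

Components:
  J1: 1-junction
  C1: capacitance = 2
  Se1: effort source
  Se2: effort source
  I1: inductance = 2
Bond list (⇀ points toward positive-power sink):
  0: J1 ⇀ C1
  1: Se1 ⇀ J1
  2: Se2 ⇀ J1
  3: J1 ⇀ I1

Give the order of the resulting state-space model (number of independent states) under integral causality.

#1 stroke→J1  (Se1 (Se) sets effort on bond)
#2 stroke→J1  (Se2 (Se) sets effort on bond)
#0 stroke→J1  (C1 outputs effort q/C1)
#3 stroke→I1  (only one flow-in slot at J1)

2  (C1, I1 all integral)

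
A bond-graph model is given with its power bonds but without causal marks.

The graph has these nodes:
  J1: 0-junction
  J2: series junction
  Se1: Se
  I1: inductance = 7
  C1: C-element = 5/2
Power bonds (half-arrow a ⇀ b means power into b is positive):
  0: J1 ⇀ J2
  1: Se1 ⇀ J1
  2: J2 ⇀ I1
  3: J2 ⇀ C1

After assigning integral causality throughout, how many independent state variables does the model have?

2  (C1, I1 all integral)

β1 stroke at J1  (Se1: effort source, stroke at far end)
β0 stroke at J2  (J1 effort already set via bond 1)
β2 stroke at I1  (prefer integral on I1)
β3 stroke at J2  (J2 flow already set via bond 2)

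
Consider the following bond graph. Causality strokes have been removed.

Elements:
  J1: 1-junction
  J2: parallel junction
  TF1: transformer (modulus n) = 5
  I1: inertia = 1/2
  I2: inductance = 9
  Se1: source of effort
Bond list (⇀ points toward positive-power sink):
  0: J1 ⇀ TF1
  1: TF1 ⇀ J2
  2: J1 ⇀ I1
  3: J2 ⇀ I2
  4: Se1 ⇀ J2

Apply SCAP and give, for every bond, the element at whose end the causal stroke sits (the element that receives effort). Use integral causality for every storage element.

#4 stroke at J2  (source Se1 imposes e)
#1 stroke at TF1  (J2: bond 4 brought effort, rest push out)
#3 stroke at I2  (0-jn J2 has e-setter on 4)
#0 stroke at J1  (through TF1, causality passes straight; one stroke at TF1)
#2 stroke at I1  (closing 1-jn rule on J1)

bond 0 stroke at J1
bond 1 stroke at TF1
bond 2 stroke at I1
bond 3 stroke at I2
bond 4 stroke at J2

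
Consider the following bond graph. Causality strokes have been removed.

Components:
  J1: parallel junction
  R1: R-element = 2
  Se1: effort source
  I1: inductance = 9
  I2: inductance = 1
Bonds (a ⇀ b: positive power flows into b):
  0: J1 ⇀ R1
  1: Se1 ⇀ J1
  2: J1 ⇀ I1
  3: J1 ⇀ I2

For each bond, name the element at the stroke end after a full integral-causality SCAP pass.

bond 0 →R1
bond 1 →J1
bond 2 →I1
bond 3 →I2

bond 1 stroke→J1  (Se1: effort source, stroke at far end)
bond 0 stroke→R1  (J1 effort already set via bond 1)
bond 2 stroke→I1  (J1 effort already set via bond 1)
bond 3 stroke→I2  (J1 effort already set via bond 1)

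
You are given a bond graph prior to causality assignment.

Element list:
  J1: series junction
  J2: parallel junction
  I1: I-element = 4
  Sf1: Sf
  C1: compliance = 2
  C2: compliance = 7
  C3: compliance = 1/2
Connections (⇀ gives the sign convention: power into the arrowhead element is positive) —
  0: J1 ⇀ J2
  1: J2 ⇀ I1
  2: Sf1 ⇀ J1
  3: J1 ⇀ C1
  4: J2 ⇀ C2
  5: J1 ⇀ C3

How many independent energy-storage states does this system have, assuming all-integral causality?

bond 2 |Sf1  (Sf1 fixes flow; stroke at Sf1)
bond 0 |J1  (J1: bond 2 brought flow, rest push out)
bond 3 |J1  (J1: bond 2 brought flow, rest push out)
bond 5 |J1  (1-jn J1 has f-setter on 2)
bond 1 |I1  (I1 outputs flow p/I1)
bond 4 |J2  (J2 needs exactly one e-in)

4  (C1, C2, C3, I1 all integral)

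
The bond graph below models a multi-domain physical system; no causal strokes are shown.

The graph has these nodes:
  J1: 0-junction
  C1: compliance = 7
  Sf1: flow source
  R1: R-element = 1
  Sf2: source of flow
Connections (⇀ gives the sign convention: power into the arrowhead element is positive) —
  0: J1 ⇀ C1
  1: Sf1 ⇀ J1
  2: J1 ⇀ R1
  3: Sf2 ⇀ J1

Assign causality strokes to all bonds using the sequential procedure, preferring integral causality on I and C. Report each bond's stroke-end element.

bond 1 |Sf1  (Sf1 fixes flow; stroke at Sf1)
bond 3 |Sf2  (Sf2 (Sf) sets flow on bond)
bond 0 |J1  (C1 outputs effort q/C1)
bond 2 |R1  (J1: bond 0 brought effort, rest push out)

bond 0 stroke→J1
bond 1 stroke→Sf1
bond 2 stroke→R1
bond 3 stroke→Sf2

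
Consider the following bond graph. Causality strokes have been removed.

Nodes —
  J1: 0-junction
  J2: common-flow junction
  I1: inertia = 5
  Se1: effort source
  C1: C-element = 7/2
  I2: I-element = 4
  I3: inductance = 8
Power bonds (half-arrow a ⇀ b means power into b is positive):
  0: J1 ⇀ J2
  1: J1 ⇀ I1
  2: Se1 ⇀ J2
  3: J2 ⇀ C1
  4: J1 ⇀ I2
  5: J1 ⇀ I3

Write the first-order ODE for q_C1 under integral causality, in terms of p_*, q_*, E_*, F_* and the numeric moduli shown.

bond 2 |J2  (Se1 fixes effort; stroke away)
bond 1 |I1  (I1: I, integral causality)
bond 3 |J2  (C1: C, integral causality)
bond 0 |J1  (J2: last free bond brings flow in)
bond 4 |I2  (0-jn J1 has e-setter on 0)
bond 5 |I3  (common-e at J1 fixed by 0)

dq_C1/dt = -p_I1/5 - p_I2/4 - p_I3/8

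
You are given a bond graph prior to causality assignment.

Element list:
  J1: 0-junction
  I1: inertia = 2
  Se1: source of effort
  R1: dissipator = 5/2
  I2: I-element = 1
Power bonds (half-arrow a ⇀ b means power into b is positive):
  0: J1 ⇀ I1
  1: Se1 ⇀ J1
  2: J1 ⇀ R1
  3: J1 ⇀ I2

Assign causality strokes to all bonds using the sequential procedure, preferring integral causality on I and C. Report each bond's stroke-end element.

bond 0 stroke at I1
bond 1 stroke at J1
bond 2 stroke at R1
bond 3 stroke at I2

β1 |J1  (Se1 (Se) sets effort on bond)
β0 |I1  (J1 effort already set via bond 1)
β2 |R1  (common-e at J1 fixed by 1)
β3 |I2  (0-jn J1 has e-setter on 1)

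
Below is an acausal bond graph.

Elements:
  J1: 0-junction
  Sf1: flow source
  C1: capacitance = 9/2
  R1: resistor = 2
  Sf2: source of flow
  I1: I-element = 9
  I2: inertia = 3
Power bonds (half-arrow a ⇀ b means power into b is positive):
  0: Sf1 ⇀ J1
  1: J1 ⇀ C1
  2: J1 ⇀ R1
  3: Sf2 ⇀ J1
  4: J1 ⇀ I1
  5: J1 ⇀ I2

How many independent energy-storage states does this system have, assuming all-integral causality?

b0 |Sf1  (Sf1 fixes flow; stroke at Sf1)
b3 |Sf2  (Sf2 fixes flow; stroke at Sf2)
b1 |J1  (prefer integral on C1)
b2 |R1  (common-e at J1 fixed by 1)
b4 |I1  (J1: bond 1 brought effort, rest push out)
b5 |I2  (J1 effort already set via bond 1)

3  (C1, I1, I2 all integral)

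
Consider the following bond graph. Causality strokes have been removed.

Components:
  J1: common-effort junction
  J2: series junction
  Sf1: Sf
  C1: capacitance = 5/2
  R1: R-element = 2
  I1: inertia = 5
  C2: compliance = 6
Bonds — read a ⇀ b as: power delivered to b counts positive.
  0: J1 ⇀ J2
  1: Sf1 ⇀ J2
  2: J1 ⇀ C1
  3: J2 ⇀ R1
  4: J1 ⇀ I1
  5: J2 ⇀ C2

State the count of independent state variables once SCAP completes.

3  (C1, C2, I1 all integral)

β1 |Sf1  (source Sf1 imposes f)
β0 |J2  (J2: bond 1 brought flow, rest push out)
β3 |J2  (common-f at J2 fixed by 1)
β5 |J2  (common-f at J2 fixed by 1)
β2 |J1  (C1 integral (e out))
β4 |I1  (J1: bond 2 brought effort, rest push out)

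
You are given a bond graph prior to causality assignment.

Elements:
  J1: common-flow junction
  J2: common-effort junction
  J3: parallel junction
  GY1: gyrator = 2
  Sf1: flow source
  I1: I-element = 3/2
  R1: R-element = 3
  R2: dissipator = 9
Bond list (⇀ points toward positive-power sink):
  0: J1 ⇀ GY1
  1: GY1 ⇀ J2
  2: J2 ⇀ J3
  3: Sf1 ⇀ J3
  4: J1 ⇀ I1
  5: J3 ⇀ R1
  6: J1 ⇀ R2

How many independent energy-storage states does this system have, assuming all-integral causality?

1  (I1 all integral)

b3 stroke at Sf1  (Sf1 (Sf) sets flow on bond)
b4 stroke at I1  (prefer integral on I1)
b0 stroke at J1  (1-jn J1 has f-setter on 4)
b6 stroke at J1  (J1 flow already set via bond 4)
b1 stroke at J2  (GY1: gyrator matches bond 0)
b2 stroke at J3  (J2 effort already set via bond 1)
b5 stroke at R1  (J3 effort already set via bond 2)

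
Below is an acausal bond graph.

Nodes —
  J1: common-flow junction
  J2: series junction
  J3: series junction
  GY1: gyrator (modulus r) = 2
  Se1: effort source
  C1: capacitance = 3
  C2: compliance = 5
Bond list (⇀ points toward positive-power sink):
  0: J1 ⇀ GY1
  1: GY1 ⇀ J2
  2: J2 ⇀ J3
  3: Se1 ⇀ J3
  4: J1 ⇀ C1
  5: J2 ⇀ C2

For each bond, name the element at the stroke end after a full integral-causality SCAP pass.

β0 stroke→GY1
β1 stroke→GY1
β2 stroke→J2
β3 stroke→J3
β4 stroke→J1
β5 stroke→J2

β3 →J3  (Se1 fixes effort; stroke away)
β2 →J2  (closing 1-jn rule on J3)
β4 →J1  (C1 outputs effort q/C1)
β0 →GY1  (J1: last free bond brings flow in)
β1 →GY1  (GY1: gyrator matches bond 0)
β5 →J2  (1-jn J2 has f-setter on 1)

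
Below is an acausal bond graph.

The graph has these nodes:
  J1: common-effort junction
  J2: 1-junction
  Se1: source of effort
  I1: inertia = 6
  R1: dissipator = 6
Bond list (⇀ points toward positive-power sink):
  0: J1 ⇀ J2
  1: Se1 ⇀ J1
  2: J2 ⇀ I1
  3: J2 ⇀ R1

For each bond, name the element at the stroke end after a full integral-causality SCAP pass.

b0 stroke→J2
b1 stroke→J1
b2 stroke→I1
b3 stroke→J2

bond 1 stroke at J1  (source Se1 imposes e)
bond 0 stroke at J2  (J1 effort already set via bond 1)
bond 2 stroke at I1  (I1 integral (f out))
bond 3 stroke at J2  (J2 flow already set via bond 2)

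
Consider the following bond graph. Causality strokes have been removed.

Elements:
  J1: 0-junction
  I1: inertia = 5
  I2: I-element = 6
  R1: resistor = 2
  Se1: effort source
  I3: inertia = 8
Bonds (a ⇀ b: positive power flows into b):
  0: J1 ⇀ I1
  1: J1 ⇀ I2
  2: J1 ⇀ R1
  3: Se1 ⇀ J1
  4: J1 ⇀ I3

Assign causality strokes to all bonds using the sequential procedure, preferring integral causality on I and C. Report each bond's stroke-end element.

b0 stroke→I1
b1 stroke→I2
b2 stroke→R1
b3 stroke→J1
b4 stroke→I3

b3 |J1  (Se1: effort source, stroke at far end)
b0 |I1  (J1 effort already set via bond 3)
b1 |I2  (J1 effort already set via bond 3)
b2 |R1  (0-jn J1 has e-setter on 3)
b4 |I3  (J1 effort already set via bond 3)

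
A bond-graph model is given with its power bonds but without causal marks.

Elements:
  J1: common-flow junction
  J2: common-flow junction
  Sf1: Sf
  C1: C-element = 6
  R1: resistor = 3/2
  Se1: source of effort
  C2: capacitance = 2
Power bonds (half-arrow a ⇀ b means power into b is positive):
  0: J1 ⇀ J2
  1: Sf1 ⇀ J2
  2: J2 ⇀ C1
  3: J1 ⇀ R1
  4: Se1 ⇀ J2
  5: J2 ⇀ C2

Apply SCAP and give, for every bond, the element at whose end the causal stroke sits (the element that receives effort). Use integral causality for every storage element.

bond 1 |Sf1  (Sf1: flow source, stroke at near end)
bond 4 |J2  (Se1 fixes effort; stroke away)
bond 0 |J2  (common-f at J2 fixed by 1)
bond 2 |J2  (common-f at J2 fixed by 1)
bond 5 |J2  (common-f at J2 fixed by 1)
bond 3 |J1  (J1 flow already set via bond 0)

b0 stroke at J2
b1 stroke at Sf1
b2 stroke at J2
b3 stroke at J1
b4 stroke at J2
b5 stroke at J2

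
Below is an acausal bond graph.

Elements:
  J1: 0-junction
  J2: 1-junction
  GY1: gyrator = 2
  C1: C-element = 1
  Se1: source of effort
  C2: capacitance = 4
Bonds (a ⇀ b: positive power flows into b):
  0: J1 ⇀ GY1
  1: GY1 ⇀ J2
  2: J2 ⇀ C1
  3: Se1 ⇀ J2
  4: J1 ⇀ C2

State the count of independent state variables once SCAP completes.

bond 3 stroke→J2  (Se1 (Se) sets effort on bond)
bond 2 stroke→J2  (C1: C, integral causality)
bond 1 stroke→GY1  (J2: last free bond brings flow in)
bond 0 stroke→GY1  (GY1 both-in/both-out from 1)
bond 4 stroke→J1  (only one effort-in slot at J1)

2  (C1, C2 all integral)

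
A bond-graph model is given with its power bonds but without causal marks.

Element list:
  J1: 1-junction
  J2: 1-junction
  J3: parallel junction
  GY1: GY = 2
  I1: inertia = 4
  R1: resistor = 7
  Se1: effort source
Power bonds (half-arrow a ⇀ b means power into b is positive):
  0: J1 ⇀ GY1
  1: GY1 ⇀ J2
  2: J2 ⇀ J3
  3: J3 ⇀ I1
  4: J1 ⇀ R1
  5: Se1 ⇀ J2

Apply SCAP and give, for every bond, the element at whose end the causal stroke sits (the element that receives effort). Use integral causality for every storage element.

#0 →J1
#1 →J2
#2 →J3
#3 →I1
#4 →R1
#5 →J2

b5 |J2  (source Se1 imposes e)
b3 |I1  (I1 integral (f out))
b2 |J3  (J3 needs exactly one e-in)
b1 |J2  (1-jn J2 has f-setter on 2)
b0 |J1  (GY GY1: same side as bond 1)
b4 |R1  (J1: last free bond brings flow in)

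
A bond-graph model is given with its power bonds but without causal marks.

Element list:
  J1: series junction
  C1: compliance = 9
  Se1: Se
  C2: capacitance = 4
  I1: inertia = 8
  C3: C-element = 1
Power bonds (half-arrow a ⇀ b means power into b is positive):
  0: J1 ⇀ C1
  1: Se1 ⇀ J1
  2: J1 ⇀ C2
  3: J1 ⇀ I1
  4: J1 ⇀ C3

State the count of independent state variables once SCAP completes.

4  (C1, C2, C3, I1 all integral)

β1 stroke→J1  (Se1: effort source, stroke at far end)
β0 stroke→J1  (C1 integral (e out))
β2 stroke→J1  (C2 outputs effort q/C2)
β3 stroke→I1  (prefer integral on I1)
β4 stroke→J1  (common-f at J1 fixed by 3)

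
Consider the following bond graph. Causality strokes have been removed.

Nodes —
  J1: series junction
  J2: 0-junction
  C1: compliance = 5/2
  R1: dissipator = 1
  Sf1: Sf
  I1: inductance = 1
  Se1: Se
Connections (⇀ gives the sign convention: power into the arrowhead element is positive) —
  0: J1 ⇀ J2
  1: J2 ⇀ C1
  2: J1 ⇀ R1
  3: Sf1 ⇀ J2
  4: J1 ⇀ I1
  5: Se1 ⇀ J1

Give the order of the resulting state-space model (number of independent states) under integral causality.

2  (C1, I1 all integral)

β3 →Sf1  (Sf1 fixes flow; stroke at Sf1)
β5 →J1  (Se1: effort source, stroke at far end)
β1 →J2  (prefer integral on C1)
β0 →J1  (0-jn J2 has e-setter on 1)
β4 →I1  (I1: I, integral causality)
β2 →J1  (common-f at J1 fixed by 4)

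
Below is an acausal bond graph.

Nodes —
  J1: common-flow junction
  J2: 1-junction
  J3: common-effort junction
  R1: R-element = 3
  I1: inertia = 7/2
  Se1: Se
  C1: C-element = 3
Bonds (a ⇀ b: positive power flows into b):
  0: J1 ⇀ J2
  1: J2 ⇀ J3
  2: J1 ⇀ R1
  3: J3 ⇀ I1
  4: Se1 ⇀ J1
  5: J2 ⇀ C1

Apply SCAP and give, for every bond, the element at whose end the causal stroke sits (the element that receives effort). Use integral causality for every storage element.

bond 0 stroke→J2
bond 1 stroke→J3
bond 2 stroke→J1
bond 3 stroke→I1
bond 4 stroke→J1
bond 5 stroke→J2

b4 |J1  (Se1 fixes effort; stroke away)
b3 |I1  (prefer integral on I1)
b1 |J3  (only one effort-in slot at J3)
b0 |J2  (J2: bond 1 brought flow, rest push out)
b5 |J2  (1-jn J2 has f-setter on 1)
b2 |J1  (1-jn J1 has f-setter on 0)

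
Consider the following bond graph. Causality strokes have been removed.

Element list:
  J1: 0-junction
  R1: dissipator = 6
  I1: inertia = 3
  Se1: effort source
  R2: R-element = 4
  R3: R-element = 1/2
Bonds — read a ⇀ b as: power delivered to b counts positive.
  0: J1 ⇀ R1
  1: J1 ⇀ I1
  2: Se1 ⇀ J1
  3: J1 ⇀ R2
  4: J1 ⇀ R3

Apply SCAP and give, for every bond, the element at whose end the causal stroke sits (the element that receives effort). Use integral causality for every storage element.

bond 2 |J1  (Se1: effort source, stroke at far end)
bond 0 |R1  (J1 effort already set via bond 2)
bond 1 |I1  (0-jn J1 has e-setter on 2)
bond 3 |R2  (J1: bond 2 brought effort, rest push out)
bond 4 |R3  (J1: bond 2 brought effort, rest push out)

#0 stroke at R1
#1 stroke at I1
#2 stroke at J1
#3 stroke at R2
#4 stroke at R3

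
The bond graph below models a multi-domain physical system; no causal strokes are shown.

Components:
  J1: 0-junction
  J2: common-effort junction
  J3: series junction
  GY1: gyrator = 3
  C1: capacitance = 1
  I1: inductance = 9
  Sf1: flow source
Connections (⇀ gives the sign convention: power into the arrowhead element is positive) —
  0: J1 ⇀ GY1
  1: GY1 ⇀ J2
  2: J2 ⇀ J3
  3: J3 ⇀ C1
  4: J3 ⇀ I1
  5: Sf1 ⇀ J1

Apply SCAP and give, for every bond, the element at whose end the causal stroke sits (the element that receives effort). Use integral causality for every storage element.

#5 stroke at Sf1  (Sf1 fixes flow; stroke at Sf1)
#0 stroke at J1  (closing 0-jn rule on J1)
#1 stroke at J2  (GY GY1: same side as bond 0)
#2 stroke at J3  (0-jn J2 has e-setter on 1)
#3 stroke at J3  (C1: C, integral causality)
#4 stroke at I1  (closing 1-jn rule on J3)

bond 0 stroke→J1
bond 1 stroke→J2
bond 2 stroke→J3
bond 3 stroke→J3
bond 4 stroke→I1
bond 5 stroke→Sf1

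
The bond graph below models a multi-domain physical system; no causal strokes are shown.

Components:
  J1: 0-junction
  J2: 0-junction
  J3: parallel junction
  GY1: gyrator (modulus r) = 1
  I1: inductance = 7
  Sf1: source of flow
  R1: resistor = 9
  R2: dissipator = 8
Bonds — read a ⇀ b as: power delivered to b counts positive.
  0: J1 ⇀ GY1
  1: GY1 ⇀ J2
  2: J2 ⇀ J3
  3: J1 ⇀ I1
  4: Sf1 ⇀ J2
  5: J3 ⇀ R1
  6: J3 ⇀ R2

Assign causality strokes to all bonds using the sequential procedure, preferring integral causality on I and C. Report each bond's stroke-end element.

#0 stroke→J1
#1 stroke→J2
#2 stroke→J3
#3 stroke→I1
#4 stroke→Sf1
#5 stroke→R1
#6 stroke→R2

#4 stroke at Sf1  (source Sf1 imposes f)
#3 stroke at I1  (I1 outputs flow p/I1)
#0 stroke at J1  (J1 needs exactly one e-in)
#1 stroke at J2  (GY1: gyrator matches bond 0)
#2 stroke at J3  (J2 effort already set via bond 1)
#5 stroke at R1  (common-e at J3 fixed by 2)
#6 stroke at R2  (0-jn J3 has e-setter on 2)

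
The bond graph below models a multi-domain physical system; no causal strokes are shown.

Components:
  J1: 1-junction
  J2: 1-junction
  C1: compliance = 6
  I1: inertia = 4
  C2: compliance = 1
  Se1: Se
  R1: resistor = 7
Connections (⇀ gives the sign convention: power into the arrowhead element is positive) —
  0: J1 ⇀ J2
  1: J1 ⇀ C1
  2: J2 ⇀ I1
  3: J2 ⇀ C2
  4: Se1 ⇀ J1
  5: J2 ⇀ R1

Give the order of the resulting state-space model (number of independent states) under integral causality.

3  (C1, C2, I1 all integral)

b4 stroke→J1  (Se1: effort source, stroke at far end)
b1 stroke→J1  (C1 integral (e out))
b0 stroke→J2  (J1 needs exactly one f-in)
b2 stroke→I1  (prefer integral on I1)
b3 stroke→J2  (J2 flow already set via bond 2)
b5 stroke→J2  (common-f at J2 fixed by 2)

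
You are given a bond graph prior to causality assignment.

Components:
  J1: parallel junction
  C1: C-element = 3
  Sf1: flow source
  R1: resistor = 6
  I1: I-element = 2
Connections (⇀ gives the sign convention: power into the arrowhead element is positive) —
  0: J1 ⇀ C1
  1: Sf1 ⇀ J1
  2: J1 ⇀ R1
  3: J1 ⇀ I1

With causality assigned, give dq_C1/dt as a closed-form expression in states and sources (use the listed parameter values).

dq_C1/dt = F_Sf1 - p_I1/2 - q_C1/18

β1 →Sf1  (Sf1: flow source, stroke at near end)
β0 →J1  (prefer integral on C1)
β2 →R1  (common-e at J1 fixed by 0)
β3 →I1  (J1: bond 0 brought effort, rest push out)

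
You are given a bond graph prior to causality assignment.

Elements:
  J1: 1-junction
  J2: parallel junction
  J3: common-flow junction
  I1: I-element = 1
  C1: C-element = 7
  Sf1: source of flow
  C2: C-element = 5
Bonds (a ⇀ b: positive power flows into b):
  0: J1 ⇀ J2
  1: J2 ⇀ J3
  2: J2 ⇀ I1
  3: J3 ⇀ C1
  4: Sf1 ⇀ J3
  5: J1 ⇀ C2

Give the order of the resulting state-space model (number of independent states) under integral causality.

#4 stroke→Sf1  (source Sf1 imposes f)
#1 stroke→J3  (common-f at J3 fixed by 4)
#3 stroke→J3  (common-f at J3 fixed by 4)
#2 stroke→I1  (I1 outputs flow p/I1)
#0 stroke→J2  (only one effort-in slot at J2)
#5 stroke→J1  (common-f at J1 fixed by 0)

3  (C1, C2, I1 all integral)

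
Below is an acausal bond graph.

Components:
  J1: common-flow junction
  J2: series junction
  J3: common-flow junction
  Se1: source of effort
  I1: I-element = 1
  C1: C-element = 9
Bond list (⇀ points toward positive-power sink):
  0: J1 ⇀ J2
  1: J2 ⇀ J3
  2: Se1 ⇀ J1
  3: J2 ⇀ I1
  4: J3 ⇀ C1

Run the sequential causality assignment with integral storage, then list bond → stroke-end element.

bond 0 |J2
bond 1 |J2
bond 2 |J1
bond 3 |I1
bond 4 |J3

b2 stroke→J1  (Se1 (Se) sets effort on bond)
b0 stroke→J2  (closing 1-jn rule on J1)
b3 stroke→I1  (I1 integral (f out))
b1 stroke→J2  (common-f at J2 fixed by 3)
b4 stroke→J3  (J3: bond 1 brought flow, rest push out)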